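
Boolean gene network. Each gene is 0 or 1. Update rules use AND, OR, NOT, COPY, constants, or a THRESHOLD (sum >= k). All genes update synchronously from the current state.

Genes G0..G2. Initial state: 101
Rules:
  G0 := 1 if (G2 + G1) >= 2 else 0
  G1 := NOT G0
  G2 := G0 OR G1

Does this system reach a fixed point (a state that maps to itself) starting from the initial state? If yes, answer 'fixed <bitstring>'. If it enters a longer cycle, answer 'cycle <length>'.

Step 0: 101
Step 1: G0=(1+0>=2)=0 G1=NOT G0=NOT 1=0 G2=G0|G1=1|0=1 -> 001
Step 2: G0=(1+0>=2)=0 G1=NOT G0=NOT 0=1 G2=G0|G1=0|0=0 -> 010
Step 3: G0=(0+1>=2)=0 G1=NOT G0=NOT 0=1 G2=G0|G1=0|1=1 -> 011
Step 4: G0=(1+1>=2)=1 G1=NOT G0=NOT 0=1 G2=G0|G1=0|1=1 -> 111
Step 5: G0=(1+1>=2)=1 G1=NOT G0=NOT 1=0 G2=G0|G1=1|1=1 -> 101
Cycle of length 5 starting at step 0 -> no fixed point

Answer: cycle 5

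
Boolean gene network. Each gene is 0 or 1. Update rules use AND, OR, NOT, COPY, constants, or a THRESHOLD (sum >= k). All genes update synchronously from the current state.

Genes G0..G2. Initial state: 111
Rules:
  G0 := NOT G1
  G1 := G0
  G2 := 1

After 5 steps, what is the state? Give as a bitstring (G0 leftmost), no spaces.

Step 1: G0=NOT G1=NOT 1=0 G1=G0=1 G2=1(const) -> 011
Step 2: G0=NOT G1=NOT 1=0 G1=G0=0 G2=1(const) -> 001
Step 3: G0=NOT G1=NOT 0=1 G1=G0=0 G2=1(const) -> 101
Step 4: G0=NOT G1=NOT 0=1 G1=G0=1 G2=1(const) -> 111
Step 5: G0=NOT G1=NOT 1=0 G1=G0=1 G2=1(const) -> 011

011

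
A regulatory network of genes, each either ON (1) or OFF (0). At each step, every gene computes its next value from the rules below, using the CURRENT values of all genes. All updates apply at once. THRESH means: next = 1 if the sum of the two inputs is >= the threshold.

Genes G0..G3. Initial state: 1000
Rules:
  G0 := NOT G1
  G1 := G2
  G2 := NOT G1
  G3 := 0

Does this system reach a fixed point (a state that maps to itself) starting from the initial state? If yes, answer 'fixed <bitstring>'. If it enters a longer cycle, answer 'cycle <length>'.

Answer: cycle 4

Derivation:
Step 0: 1000
Step 1: G0=NOT G1=NOT 0=1 G1=G2=0 G2=NOT G1=NOT 0=1 G3=0(const) -> 1010
Step 2: G0=NOT G1=NOT 0=1 G1=G2=1 G2=NOT G1=NOT 0=1 G3=0(const) -> 1110
Step 3: G0=NOT G1=NOT 1=0 G1=G2=1 G2=NOT G1=NOT 1=0 G3=0(const) -> 0100
Step 4: G0=NOT G1=NOT 1=0 G1=G2=0 G2=NOT G1=NOT 1=0 G3=0(const) -> 0000
Step 5: G0=NOT G1=NOT 0=1 G1=G2=0 G2=NOT G1=NOT 0=1 G3=0(const) -> 1010
Cycle of length 4 starting at step 1 -> no fixed point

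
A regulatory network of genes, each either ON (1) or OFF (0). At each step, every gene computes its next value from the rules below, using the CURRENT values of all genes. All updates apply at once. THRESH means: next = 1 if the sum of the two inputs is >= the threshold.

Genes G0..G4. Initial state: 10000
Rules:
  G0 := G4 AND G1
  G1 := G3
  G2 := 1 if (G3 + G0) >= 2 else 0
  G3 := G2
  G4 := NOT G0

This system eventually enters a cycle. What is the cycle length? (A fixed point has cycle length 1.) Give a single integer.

Answer: 1

Derivation:
Step 0: 10000
Step 1: G0=G4&G1=0&0=0 G1=G3=0 G2=(0+1>=2)=0 G3=G2=0 G4=NOT G0=NOT 1=0 -> 00000
Step 2: G0=G4&G1=0&0=0 G1=G3=0 G2=(0+0>=2)=0 G3=G2=0 G4=NOT G0=NOT 0=1 -> 00001
Step 3: G0=G4&G1=1&0=0 G1=G3=0 G2=(0+0>=2)=0 G3=G2=0 G4=NOT G0=NOT 0=1 -> 00001
State from step 3 equals state from step 2 -> cycle length 1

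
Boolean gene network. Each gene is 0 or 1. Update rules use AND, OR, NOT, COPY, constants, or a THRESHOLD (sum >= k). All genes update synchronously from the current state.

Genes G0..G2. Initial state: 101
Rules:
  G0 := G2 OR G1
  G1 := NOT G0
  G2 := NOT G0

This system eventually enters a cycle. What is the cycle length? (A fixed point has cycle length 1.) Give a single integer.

Step 0: 101
Step 1: G0=G2|G1=1|0=1 G1=NOT G0=NOT 1=0 G2=NOT G0=NOT 1=0 -> 100
Step 2: G0=G2|G1=0|0=0 G1=NOT G0=NOT 1=0 G2=NOT G0=NOT 1=0 -> 000
Step 3: G0=G2|G1=0|0=0 G1=NOT G0=NOT 0=1 G2=NOT G0=NOT 0=1 -> 011
Step 4: G0=G2|G1=1|1=1 G1=NOT G0=NOT 0=1 G2=NOT G0=NOT 0=1 -> 111
Step 5: G0=G2|G1=1|1=1 G1=NOT G0=NOT 1=0 G2=NOT G0=NOT 1=0 -> 100
State from step 5 equals state from step 1 -> cycle length 4

Answer: 4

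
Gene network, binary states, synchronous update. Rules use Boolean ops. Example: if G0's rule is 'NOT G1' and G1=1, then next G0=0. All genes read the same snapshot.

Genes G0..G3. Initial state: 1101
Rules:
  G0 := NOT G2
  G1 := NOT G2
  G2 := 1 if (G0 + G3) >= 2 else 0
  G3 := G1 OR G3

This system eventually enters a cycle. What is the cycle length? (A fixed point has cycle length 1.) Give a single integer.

Step 0: 1101
Step 1: G0=NOT G2=NOT 0=1 G1=NOT G2=NOT 0=1 G2=(1+1>=2)=1 G3=G1|G3=1|1=1 -> 1111
Step 2: G0=NOT G2=NOT 1=0 G1=NOT G2=NOT 1=0 G2=(1+1>=2)=1 G3=G1|G3=1|1=1 -> 0011
Step 3: G0=NOT G2=NOT 1=0 G1=NOT G2=NOT 1=0 G2=(0+1>=2)=0 G3=G1|G3=0|1=1 -> 0001
Step 4: G0=NOT G2=NOT 0=1 G1=NOT G2=NOT 0=1 G2=(0+1>=2)=0 G3=G1|G3=0|1=1 -> 1101
State from step 4 equals state from step 0 -> cycle length 4

Answer: 4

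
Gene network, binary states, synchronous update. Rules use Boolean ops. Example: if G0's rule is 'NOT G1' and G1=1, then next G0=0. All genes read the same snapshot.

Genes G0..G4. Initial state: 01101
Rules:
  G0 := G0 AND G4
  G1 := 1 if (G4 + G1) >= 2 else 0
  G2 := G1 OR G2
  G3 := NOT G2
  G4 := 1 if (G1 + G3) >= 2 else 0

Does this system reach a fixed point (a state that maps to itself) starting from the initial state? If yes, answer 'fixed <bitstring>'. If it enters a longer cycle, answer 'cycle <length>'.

Answer: fixed 00100

Derivation:
Step 0: 01101
Step 1: G0=G0&G4=0&1=0 G1=(1+1>=2)=1 G2=G1|G2=1|1=1 G3=NOT G2=NOT 1=0 G4=(1+0>=2)=0 -> 01100
Step 2: G0=G0&G4=0&0=0 G1=(0+1>=2)=0 G2=G1|G2=1|1=1 G3=NOT G2=NOT 1=0 G4=(1+0>=2)=0 -> 00100
Step 3: G0=G0&G4=0&0=0 G1=(0+0>=2)=0 G2=G1|G2=0|1=1 G3=NOT G2=NOT 1=0 G4=(0+0>=2)=0 -> 00100
Fixed point reached at step 2: 00100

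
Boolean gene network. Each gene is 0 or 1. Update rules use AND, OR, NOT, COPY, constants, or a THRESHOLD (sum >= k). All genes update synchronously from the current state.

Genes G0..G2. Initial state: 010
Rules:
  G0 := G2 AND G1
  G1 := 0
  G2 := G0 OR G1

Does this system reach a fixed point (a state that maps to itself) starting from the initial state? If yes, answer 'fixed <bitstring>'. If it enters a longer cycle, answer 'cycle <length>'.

Answer: fixed 000

Derivation:
Step 0: 010
Step 1: G0=G2&G1=0&1=0 G1=0(const) G2=G0|G1=0|1=1 -> 001
Step 2: G0=G2&G1=1&0=0 G1=0(const) G2=G0|G1=0|0=0 -> 000
Step 3: G0=G2&G1=0&0=0 G1=0(const) G2=G0|G1=0|0=0 -> 000
Fixed point reached at step 2: 000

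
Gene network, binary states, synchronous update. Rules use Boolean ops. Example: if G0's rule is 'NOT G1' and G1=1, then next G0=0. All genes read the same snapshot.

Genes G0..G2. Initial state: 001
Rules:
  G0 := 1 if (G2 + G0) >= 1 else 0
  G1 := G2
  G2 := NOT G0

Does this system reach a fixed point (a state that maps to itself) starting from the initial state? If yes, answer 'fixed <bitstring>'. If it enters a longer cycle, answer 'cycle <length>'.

Answer: fixed 100

Derivation:
Step 0: 001
Step 1: G0=(1+0>=1)=1 G1=G2=1 G2=NOT G0=NOT 0=1 -> 111
Step 2: G0=(1+1>=1)=1 G1=G2=1 G2=NOT G0=NOT 1=0 -> 110
Step 3: G0=(0+1>=1)=1 G1=G2=0 G2=NOT G0=NOT 1=0 -> 100
Step 4: G0=(0+1>=1)=1 G1=G2=0 G2=NOT G0=NOT 1=0 -> 100
Fixed point reached at step 3: 100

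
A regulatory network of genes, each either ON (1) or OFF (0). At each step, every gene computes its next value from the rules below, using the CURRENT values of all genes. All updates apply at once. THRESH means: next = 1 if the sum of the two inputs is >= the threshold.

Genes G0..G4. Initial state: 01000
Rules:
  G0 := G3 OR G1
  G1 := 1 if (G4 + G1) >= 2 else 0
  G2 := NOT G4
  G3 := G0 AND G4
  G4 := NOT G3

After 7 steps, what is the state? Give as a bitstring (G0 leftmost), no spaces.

Step 1: G0=G3|G1=0|1=1 G1=(0+1>=2)=0 G2=NOT G4=NOT 0=1 G3=G0&G4=0&0=0 G4=NOT G3=NOT 0=1 -> 10101
Step 2: G0=G3|G1=0|0=0 G1=(1+0>=2)=0 G2=NOT G4=NOT 1=0 G3=G0&G4=1&1=1 G4=NOT G3=NOT 0=1 -> 00011
Step 3: G0=G3|G1=1|0=1 G1=(1+0>=2)=0 G2=NOT G4=NOT 1=0 G3=G0&G4=0&1=0 G4=NOT G3=NOT 1=0 -> 10000
Step 4: G0=G3|G1=0|0=0 G1=(0+0>=2)=0 G2=NOT G4=NOT 0=1 G3=G0&G4=1&0=0 G4=NOT G3=NOT 0=1 -> 00101
Step 5: G0=G3|G1=0|0=0 G1=(1+0>=2)=0 G2=NOT G4=NOT 1=0 G3=G0&G4=0&1=0 G4=NOT G3=NOT 0=1 -> 00001
Step 6: G0=G3|G1=0|0=0 G1=(1+0>=2)=0 G2=NOT G4=NOT 1=0 G3=G0&G4=0&1=0 G4=NOT G3=NOT 0=1 -> 00001
Step 7: G0=G3|G1=0|0=0 G1=(1+0>=2)=0 G2=NOT G4=NOT 1=0 G3=G0&G4=0&1=0 G4=NOT G3=NOT 0=1 -> 00001

00001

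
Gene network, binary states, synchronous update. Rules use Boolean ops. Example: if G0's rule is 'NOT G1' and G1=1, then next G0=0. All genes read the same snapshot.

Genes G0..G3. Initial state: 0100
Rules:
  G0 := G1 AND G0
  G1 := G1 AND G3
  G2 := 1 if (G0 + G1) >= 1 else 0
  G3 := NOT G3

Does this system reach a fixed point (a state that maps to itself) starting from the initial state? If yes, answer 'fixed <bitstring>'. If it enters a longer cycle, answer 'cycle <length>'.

Step 0: 0100
Step 1: G0=G1&G0=1&0=0 G1=G1&G3=1&0=0 G2=(0+1>=1)=1 G3=NOT G3=NOT 0=1 -> 0011
Step 2: G0=G1&G0=0&0=0 G1=G1&G3=0&1=0 G2=(0+0>=1)=0 G3=NOT G3=NOT 1=0 -> 0000
Step 3: G0=G1&G0=0&0=0 G1=G1&G3=0&0=0 G2=(0+0>=1)=0 G3=NOT G3=NOT 0=1 -> 0001
Step 4: G0=G1&G0=0&0=0 G1=G1&G3=0&1=0 G2=(0+0>=1)=0 G3=NOT G3=NOT 1=0 -> 0000
Cycle of length 2 starting at step 2 -> no fixed point

Answer: cycle 2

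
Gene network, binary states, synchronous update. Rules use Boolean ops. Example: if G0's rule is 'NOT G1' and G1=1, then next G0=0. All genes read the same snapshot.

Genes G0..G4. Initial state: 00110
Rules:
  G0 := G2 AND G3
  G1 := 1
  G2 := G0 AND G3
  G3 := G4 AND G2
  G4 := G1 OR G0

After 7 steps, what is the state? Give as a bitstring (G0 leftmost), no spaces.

Step 1: G0=G2&G3=1&1=1 G1=1(const) G2=G0&G3=0&1=0 G3=G4&G2=0&1=0 G4=G1|G0=0|0=0 -> 11000
Step 2: G0=G2&G3=0&0=0 G1=1(const) G2=G0&G3=1&0=0 G3=G4&G2=0&0=0 G4=G1|G0=1|1=1 -> 01001
Step 3: G0=G2&G3=0&0=0 G1=1(const) G2=G0&G3=0&0=0 G3=G4&G2=1&0=0 G4=G1|G0=1|0=1 -> 01001
Step 4: G0=G2&G3=0&0=0 G1=1(const) G2=G0&G3=0&0=0 G3=G4&G2=1&0=0 G4=G1|G0=1|0=1 -> 01001
Step 5: G0=G2&G3=0&0=0 G1=1(const) G2=G0&G3=0&0=0 G3=G4&G2=1&0=0 G4=G1|G0=1|0=1 -> 01001
Step 6: G0=G2&G3=0&0=0 G1=1(const) G2=G0&G3=0&0=0 G3=G4&G2=1&0=0 G4=G1|G0=1|0=1 -> 01001
Step 7: G0=G2&G3=0&0=0 G1=1(const) G2=G0&G3=0&0=0 G3=G4&G2=1&0=0 G4=G1|G0=1|0=1 -> 01001

01001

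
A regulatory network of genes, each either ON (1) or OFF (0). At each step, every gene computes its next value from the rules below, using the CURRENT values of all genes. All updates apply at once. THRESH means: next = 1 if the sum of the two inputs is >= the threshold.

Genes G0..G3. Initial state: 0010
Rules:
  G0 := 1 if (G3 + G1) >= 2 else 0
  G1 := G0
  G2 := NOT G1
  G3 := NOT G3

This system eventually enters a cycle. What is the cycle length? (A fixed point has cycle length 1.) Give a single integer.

Answer: 2

Derivation:
Step 0: 0010
Step 1: G0=(0+0>=2)=0 G1=G0=0 G2=NOT G1=NOT 0=1 G3=NOT G3=NOT 0=1 -> 0011
Step 2: G0=(1+0>=2)=0 G1=G0=0 G2=NOT G1=NOT 0=1 G3=NOT G3=NOT 1=0 -> 0010
State from step 2 equals state from step 0 -> cycle length 2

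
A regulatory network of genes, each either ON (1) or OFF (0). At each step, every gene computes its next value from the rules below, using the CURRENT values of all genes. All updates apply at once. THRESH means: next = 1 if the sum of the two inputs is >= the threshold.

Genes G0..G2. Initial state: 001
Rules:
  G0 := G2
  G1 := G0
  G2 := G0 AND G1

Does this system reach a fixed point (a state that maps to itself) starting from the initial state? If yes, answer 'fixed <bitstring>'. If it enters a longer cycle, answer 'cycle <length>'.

Step 0: 001
Step 1: G0=G2=1 G1=G0=0 G2=G0&G1=0&0=0 -> 100
Step 2: G0=G2=0 G1=G0=1 G2=G0&G1=1&0=0 -> 010
Step 3: G0=G2=0 G1=G0=0 G2=G0&G1=0&1=0 -> 000
Step 4: G0=G2=0 G1=G0=0 G2=G0&G1=0&0=0 -> 000
Fixed point reached at step 3: 000

Answer: fixed 000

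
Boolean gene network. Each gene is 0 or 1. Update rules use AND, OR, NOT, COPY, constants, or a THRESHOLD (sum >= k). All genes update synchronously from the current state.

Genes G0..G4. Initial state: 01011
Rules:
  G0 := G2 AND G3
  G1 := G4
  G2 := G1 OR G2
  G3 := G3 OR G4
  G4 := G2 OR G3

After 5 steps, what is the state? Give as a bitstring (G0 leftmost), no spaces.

Step 1: G0=G2&G3=0&1=0 G1=G4=1 G2=G1|G2=1|0=1 G3=G3|G4=1|1=1 G4=G2|G3=0|1=1 -> 01111
Step 2: G0=G2&G3=1&1=1 G1=G4=1 G2=G1|G2=1|1=1 G3=G3|G4=1|1=1 G4=G2|G3=1|1=1 -> 11111
Step 3: G0=G2&G3=1&1=1 G1=G4=1 G2=G1|G2=1|1=1 G3=G3|G4=1|1=1 G4=G2|G3=1|1=1 -> 11111
Step 4: G0=G2&G3=1&1=1 G1=G4=1 G2=G1|G2=1|1=1 G3=G3|G4=1|1=1 G4=G2|G3=1|1=1 -> 11111
Step 5: G0=G2&G3=1&1=1 G1=G4=1 G2=G1|G2=1|1=1 G3=G3|G4=1|1=1 G4=G2|G3=1|1=1 -> 11111

11111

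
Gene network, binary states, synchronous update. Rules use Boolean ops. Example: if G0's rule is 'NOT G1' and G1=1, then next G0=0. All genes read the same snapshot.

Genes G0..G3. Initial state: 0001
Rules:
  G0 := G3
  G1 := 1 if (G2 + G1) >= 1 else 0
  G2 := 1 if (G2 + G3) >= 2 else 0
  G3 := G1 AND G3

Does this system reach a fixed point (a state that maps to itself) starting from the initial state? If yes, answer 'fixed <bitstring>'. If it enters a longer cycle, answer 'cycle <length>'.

Step 0: 0001
Step 1: G0=G3=1 G1=(0+0>=1)=0 G2=(0+1>=2)=0 G3=G1&G3=0&1=0 -> 1000
Step 2: G0=G3=0 G1=(0+0>=1)=0 G2=(0+0>=2)=0 G3=G1&G3=0&0=0 -> 0000
Step 3: G0=G3=0 G1=(0+0>=1)=0 G2=(0+0>=2)=0 G3=G1&G3=0&0=0 -> 0000
Fixed point reached at step 2: 0000

Answer: fixed 0000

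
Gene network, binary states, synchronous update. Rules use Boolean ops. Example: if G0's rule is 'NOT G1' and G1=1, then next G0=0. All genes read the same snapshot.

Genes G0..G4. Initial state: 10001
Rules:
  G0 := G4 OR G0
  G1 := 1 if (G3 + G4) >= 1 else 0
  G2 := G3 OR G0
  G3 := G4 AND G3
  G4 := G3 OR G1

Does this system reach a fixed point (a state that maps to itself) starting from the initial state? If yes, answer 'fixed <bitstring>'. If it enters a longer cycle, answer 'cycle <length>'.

Answer: cycle 2

Derivation:
Step 0: 10001
Step 1: G0=G4|G0=1|1=1 G1=(0+1>=1)=1 G2=G3|G0=0|1=1 G3=G4&G3=1&0=0 G4=G3|G1=0|0=0 -> 11100
Step 2: G0=G4|G0=0|1=1 G1=(0+0>=1)=0 G2=G3|G0=0|1=1 G3=G4&G3=0&0=0 G4=G3|G1=0|1=1 -> 10101
Step 3: G0=G4|G0=1|1=1 G1=(0+1>=1)=1 G2=G3|G0=0|1=1 G3=G4&G3=1&0=0 G4=G3|G1=0|0=0 -> 11100
Cycle of length 2 starting at step 1 -> no fixed point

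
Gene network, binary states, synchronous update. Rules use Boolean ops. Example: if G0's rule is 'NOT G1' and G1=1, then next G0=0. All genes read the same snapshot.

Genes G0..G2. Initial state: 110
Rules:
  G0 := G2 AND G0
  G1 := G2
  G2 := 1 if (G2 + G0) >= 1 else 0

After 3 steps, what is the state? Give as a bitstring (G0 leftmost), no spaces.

Step 1: G0=G2&G0=0&1=0 G1=G2=0 G2=(0+1>=1)=1 -> 001
Step 2: G0=G2&G0=1&0=0 G1=G2=1 G2=(1+0>=1)=1 -> 011
Step 3: G0=G2&G0=1&0=0 G1=G2=1 G2=(1+0>=1)=1 -> 011

011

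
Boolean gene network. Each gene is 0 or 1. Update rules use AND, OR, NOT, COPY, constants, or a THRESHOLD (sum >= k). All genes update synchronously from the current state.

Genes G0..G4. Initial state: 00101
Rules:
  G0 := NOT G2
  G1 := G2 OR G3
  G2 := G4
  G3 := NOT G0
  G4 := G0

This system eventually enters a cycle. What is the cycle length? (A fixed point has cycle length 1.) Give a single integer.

Answer: 6

Derivation:
Step 0: 00101
Step 1: G0=NOT G2=NOT 1=0 G1=G2|G3=1|0=1 G2=G4=1 G3=NOT G0=NOT 0=1 G4=G0=0 -> 01110
Step 2: G0=NOT G2=NOT 1=0 G1=G2|G3=1|1=1 G2=G4=0 G3=NOT G0=NOT 0=1 G4=G0=0 -> 01010
Step 3: G0=NOT G2=NOT 0=1 G1=G2|G3=0|1=1 G2=G4=0 G3=NOT G0=NOT 0=1 G4=G0=0 -> 11010
Step 4: G0=NOT G2=NOT 0=1 G1=G2|G3=0|1=1 G2=G4=0 G3=NOT G0=NOT 1=0 G4=G0=1 -> 11001
Step 5: G0=NOT G2=NOT 0=1 G1=G2|G3=0|0=0 G2=G4=1 G3=NOT G0=NOT 1=0 G4=G0=1 -> 10101
Step 6: G0=NOT G2=NOT 1=0 G1=G2|G3=1|0=1 G2=G4=1 G3=NOT G0=NOT 1=0 G4=G0=1 -> 01101
Step 7: G0=NOT G2=NOT 1=0 G1=G2|G3=1|0=1 G2=G4=1 G3=NOT G0=NOT 0=1 G4=G0=0 -> 01110
State from step 7 equals state from step 1 -> cycle length 6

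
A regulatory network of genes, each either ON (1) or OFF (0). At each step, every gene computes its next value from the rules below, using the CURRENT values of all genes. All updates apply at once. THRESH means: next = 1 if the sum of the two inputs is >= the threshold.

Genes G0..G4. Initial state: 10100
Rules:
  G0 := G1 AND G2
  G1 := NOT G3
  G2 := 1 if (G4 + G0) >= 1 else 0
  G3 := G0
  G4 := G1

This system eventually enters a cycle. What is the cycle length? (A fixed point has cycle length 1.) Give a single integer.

Step 0: 10100
Step 1: G0=G1&G2=0&1=0 G1=NOT G3=NOT 0=1 G2=(0+1>=1)=1 G3=G0=1 G4=G1=0 -> 01110
Step 2: G0=G1&G2=1&1=1 G1=NOT G3=NOT 1=0 G2=(0+0>=1)=0 G3=G0=0 G4=G1=1 -> 10001
Step 3: G0=G1&G2=0&0=0 G1=NOT G3=NOT 0=1 G2=(1+1>=1)=1 G3=G0=1 G4=G1=0 -> 01110
State from step 3 equals state from step 1 -> cycle length 2

Answer: 2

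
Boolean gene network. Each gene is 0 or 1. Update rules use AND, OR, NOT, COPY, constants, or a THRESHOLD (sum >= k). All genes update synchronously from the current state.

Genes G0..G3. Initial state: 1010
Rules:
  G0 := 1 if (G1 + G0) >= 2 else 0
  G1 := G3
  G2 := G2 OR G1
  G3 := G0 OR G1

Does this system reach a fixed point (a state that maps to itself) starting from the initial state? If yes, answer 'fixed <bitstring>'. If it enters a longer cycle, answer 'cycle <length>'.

Answer: cycle 2

Derivation:
Step 0: 1010
Step 1: G0=(0+1>=2)=0 G1=G3=0 G2=G2|G1=1|0=1 G3=G0|G1=1|0=1 -> 0011
Step 2: G0=(0+0>=2)=0 G1=G3=1 G2=G2|G1=1|0=1 G3=G0|G1=0|0=0 -> 0110
Step 3: G0=(1+0>=2)=0 G1=G3=0 G2=G2|G1=1|1=1 G3=G0|G1=0|1=1 -> 0011
Cycle of length 2 starting at step 1 -> no fixed point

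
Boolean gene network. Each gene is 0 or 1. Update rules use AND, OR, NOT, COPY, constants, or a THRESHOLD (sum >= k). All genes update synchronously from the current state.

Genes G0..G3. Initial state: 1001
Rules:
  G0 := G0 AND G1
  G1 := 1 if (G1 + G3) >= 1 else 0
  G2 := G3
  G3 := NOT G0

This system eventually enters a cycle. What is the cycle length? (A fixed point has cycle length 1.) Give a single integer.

Answer: 1

Derivation:
Step 0: 1001
Step 1: G0=G0&G1=1&0=0 G1=(0+1>=1)=1 G2=G3=1 G3=NOT G0=NOT 1=0 -> 0110
Step 2: G0=G0&G1=0&1=0 G1=(1+0>=1)=1 G2=G3=0 G3=NOT G0=NOT 0=1 -> 0101
Step 3: G0=G0&G1=0&1=0 G1=(1+1>=1)=1 G2=G3=1 G3=NOT G0=NOT 0=1 -> 0111
Step 4: G0=G0&G1=0&1=0 G1=(1+1>=1)=1 G2=G3=1 G3=NOT G0=NOT 0=1 -> 0111
State from step 4 equals state from step 3 -> cycle length 1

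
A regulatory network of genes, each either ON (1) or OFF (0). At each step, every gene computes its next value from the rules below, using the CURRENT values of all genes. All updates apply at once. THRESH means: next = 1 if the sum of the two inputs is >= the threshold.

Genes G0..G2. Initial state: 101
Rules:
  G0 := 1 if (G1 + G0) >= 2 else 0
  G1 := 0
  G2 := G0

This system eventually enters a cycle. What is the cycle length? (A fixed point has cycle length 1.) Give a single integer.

Answer: 1

Derivation:
Step 0: 101
Step 1: G0=(0+1>=2)=0 G1=0(const) G2=G0=1 -> 001
Step 2: G0=(0+0>=2)=0 G1=0(const) G2=G0=0 -> 000
Step 3: G0=(0+0>=2)=0 G1=0(const) G2=G0=0 -> 000
State from step 3 equals state from step 2 -> cycle length 1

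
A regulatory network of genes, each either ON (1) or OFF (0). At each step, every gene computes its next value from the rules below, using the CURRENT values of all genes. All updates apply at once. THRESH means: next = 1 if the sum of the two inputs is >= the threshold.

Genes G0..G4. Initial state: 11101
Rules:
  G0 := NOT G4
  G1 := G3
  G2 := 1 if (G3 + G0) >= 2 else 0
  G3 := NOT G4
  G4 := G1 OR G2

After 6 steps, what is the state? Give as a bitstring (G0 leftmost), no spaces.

Step 1: G0=NOT G4=NOT 1=0 G1=G3=0 G2=(0+1>=2)=0 G3=NOT G4=NOT 1=0 G4=G1|G2=1|1=1 -> 00001
Step 2: G0=NOT G4=NOT 1=0 G1=G3=0 G2=(0+0>=2)=0 G3=NOT G4=NOT 1=0 G4=G1|G2=0|0=0 -> 00000
Step 3: G0=NOT G4=NOT 0=1 G1=G3=0 G2=(0+0>=2)=0 G3=NOT G4=NOT 0=1 G4=G1|G2=0|0=0 -> 10010
Step 4: G0=NOT G4=NOT 0=1 G1=G3=1 G2=(1+1>=2)=1 G3=NOT G4=NOT 0=1 G4=G1|G2=0|0=0 -> 11110
Step 5: G0=NOT G4=NOT 0=1 G1=G3=1 G2=(1+1>=2)=1 G3=NOT G4=NOT 0=1 G4=G1|G2=1|1=1 -> 11111
Step 6: G0=NOT G4=NOT 1=0 G1=G3=1 G2=(1+1>=2)=1 G3=NOT G4=NOT 1=0 G4=G1|G2=1|1=1 -> 01101

01101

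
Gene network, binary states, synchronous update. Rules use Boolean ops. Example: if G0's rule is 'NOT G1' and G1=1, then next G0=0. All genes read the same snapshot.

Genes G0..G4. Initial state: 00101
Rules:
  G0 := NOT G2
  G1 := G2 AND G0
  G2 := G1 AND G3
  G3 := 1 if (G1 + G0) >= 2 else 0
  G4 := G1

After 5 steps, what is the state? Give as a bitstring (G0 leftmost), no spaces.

Step 1: G0=NOT G2=NOT 1=0 G1=G2&G0=1&0=0 G2=G1&G3=0&0=0 G3=(0+0>=2)=0 G4=G1=0 -> 00000
Step 2: G0=NOT G2=NOT 0=1 G1=G2&G0=0&0=0 G2=G1&G3=0&0=0 G3=(0+0>=2)=0 G4=G1=0 -> 10000
Step 3: G0=NOT G2=NOT 0=1 G1=G2&G0=0&1=0 G2=G1&G3=0&0=0 G3=(0+1>=2)=0 G4=G1=0 -> 10000
Step 4: G0=NOT G2=NOT 0=1 G1=G2&G0=0&1=0 G2=G1&G3=0&0=0 G3=(0+1>=2)=0 G4=G1=0 -> 10000
Step 5: G0=NOT G2=NOT 0=1 G1=G2&G0=0&1=0 G2=G1&G3=0&0=0 G3=(0+1>=2)=0 G4=G1=0 -> 10000

10000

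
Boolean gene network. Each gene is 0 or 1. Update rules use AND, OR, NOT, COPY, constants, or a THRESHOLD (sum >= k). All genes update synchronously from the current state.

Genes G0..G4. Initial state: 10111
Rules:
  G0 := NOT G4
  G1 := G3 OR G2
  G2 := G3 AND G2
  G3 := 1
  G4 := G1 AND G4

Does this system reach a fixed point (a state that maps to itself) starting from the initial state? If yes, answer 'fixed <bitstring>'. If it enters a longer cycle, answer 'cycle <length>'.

Answer: fixed 11110

Derivation:
Step 0: 10111
Step 1: G0=NOT G4=NOT 1=0 G1=G3|G2=1|1=1 G2=G3&G2=1&1=1 G3=1(const) G4=G1&G4=0&1=0 -> 01110
Step 2: G0=NOT G4=NOT 0=1 G1=G3|G2=1|1=1 G2=G3&G2=1&1=1 G3=1(const) G4=G1&G4=1&0=0 -> 11110
Step 3: G0=NOT G4=NOT 0=1 G1=G3|G2=1|1=1 G2=G3&G2=1&1=1 G3=1(const) G4=G1&G4=1&0=0 -> 11110
Fixed point reached at step 2: 11110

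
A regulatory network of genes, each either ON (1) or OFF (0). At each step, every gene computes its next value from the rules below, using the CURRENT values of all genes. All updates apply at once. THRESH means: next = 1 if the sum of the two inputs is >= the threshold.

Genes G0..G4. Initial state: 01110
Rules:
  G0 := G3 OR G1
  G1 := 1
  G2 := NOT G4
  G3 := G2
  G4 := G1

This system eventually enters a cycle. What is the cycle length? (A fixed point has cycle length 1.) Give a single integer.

Answer: 1

Derivation:
Step 0: 01110
Step 1: G0=G3|G1=1|1=1 G1=1(const) G2=NOT G4=NOT 0=1 G3=G2=1 G4=G1=1 -> 11111
Step 2: G0=G3|G1=1|1=1 G1=1(const) G2=NOT G4=NOT 1=0 G3=G2=1 G4=G1=1 -> 11011
Step 3: G0=G3|G1=1|1=1 G1=1(const) G2=NOT G4=NOT 1=0 G3=G2=0 G4=G1=1 -> 11001
Step 4: G0=G3|G1=0|1=1 G1=1(const) G2=NOT G4=NOT 1=0 G3=G2=0 G4=G1=1 -> 11001
State from step 4 equals state from step 3 -> cycle length 1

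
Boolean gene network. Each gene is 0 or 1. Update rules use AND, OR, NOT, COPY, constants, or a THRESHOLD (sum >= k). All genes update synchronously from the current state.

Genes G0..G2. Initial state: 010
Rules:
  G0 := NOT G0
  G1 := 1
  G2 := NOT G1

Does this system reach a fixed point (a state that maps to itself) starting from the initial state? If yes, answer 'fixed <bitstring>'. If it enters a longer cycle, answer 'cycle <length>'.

Answer: cycle 2

Derivation:
Step 0: 010
Step 1: G0=NOT G0=NOT 0=1 G1=1(const) G2=NOT G1=NOT 1=0 -> 110
Step 2: G0=NOT G0=NOT 1=0 G1=1(const) G2=NOT G1=NOT 1=0 -> 010
Cycle of length 2 starting at step 0 -> no fixed point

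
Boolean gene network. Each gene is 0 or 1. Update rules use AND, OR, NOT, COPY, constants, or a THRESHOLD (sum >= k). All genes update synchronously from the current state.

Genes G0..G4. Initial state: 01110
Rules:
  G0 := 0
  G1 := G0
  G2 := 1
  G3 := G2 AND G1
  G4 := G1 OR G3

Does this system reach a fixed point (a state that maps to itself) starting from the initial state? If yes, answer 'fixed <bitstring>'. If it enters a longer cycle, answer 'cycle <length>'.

Answer: fixed 00100

Derivation:
Step 0: 01110
Step 1: G0=0(const) G1=G0=0 G2=1(const) G3=G2&G1=1&1=1 G4=G1|G3=1|1=1 -> 00111
Step 2: G0=0(const) G1=G0=0 G2=1(const) G3=G2&G1=1&0=0 G4=G1|G3=0|1=1 -> 00101
Step 3: G0=0(const) G1=G0=0 G2=1(const) G3=G2&G1=1&0=0 G4=G1|G3=0|0=0 -> 00100
Step 4: G0=0(const) G1=G0=0 G2=1(const) G3=G2&G1=1&0=0 G4=G1|G3=0|0=0 -> 00100
Fixed point reached at step 3: 00100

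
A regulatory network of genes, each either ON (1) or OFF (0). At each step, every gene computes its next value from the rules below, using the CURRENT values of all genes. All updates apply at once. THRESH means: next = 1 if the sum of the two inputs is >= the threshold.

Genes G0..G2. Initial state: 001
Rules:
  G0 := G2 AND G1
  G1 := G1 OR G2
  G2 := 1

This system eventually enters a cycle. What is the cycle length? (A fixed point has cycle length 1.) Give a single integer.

Step 0: 001
Step 1: G0=G2&G1=1&0=0 G1=G1|G2=0|1=1 G2=1(const) -> 011
Step 2: G0=G2&G1=1&1=1 G1=G1|G2=1|1=1 G2=1(const) -> 111
Step 3: G0=G2&G1=1&1=1 G1=G1|G2=1|1=1 G2=1(const) -> 111
State from step 3 equals state from step 2 -> cycle length 1

Answer: 1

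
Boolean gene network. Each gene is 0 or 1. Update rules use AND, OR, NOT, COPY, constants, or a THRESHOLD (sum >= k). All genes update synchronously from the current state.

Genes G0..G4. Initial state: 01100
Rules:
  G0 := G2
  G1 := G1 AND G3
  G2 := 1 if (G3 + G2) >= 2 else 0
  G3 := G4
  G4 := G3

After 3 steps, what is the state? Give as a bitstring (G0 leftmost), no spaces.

Step 1: G0=G2=1 G1=G1&G3=1&0=0 G2=(0+1>=2)=0 G3=G4=0 G4=G3=0 -> 10000
Step 2: G0=G2=0 G1=G1&G3=0&0=0 G2=(0+0>=2)=0 G3=G4=0 G4=G3=0 -> 00000
Step 3: G0=G2=0 G1=G1&G3=0&0=0 G2=(0+0>=2)=0 G3=G4=0 G4=G3=0 -> 00000

00000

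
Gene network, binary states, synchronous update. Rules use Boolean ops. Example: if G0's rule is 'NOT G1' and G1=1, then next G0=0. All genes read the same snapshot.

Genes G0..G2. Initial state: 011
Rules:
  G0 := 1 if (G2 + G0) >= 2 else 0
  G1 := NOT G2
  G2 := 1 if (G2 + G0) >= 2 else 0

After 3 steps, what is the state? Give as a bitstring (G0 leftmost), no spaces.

Step 1: G0=(1+0>=2)=0 G1=NOT G2=NOT 1=0 G2=(1+0>=2)=0 -> 000
Step 2: G0=(0+0>=2)=0 G1=NOT G2=NOT 0=1 G2=(0+0>=2)=0 -> 010
Step 3: G0=(0+0>=2)=0 G1=NOT G2=NOT 0=1 G2=(0+0>=2)=0 -> 010

010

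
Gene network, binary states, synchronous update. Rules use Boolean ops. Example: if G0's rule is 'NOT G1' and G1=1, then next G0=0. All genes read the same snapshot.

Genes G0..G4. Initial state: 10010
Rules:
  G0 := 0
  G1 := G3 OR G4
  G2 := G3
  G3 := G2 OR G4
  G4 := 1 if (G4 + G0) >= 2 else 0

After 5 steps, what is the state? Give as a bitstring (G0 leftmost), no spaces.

Step 1: G0=0(const) G1=G3|G4=1|0=1 G2=G3=1 G3=G2|G4=0|0=0 G4=(0+1>=2)=0 -> 01100
Step 2: G0=0(const) G1=G3|G4=0|0=0 G2=G3=0 G3=G2|G4=1|0=1 G4=(0+0>=2)=0 -> 00010
Step 3: G0=0(const) G1=G3|G4=1|0=1 G2=G3=1 G3=G2|G4=0|0=0 G4=(0+0>=2)=0 -> 01100
Step 4: G0=0(const) G1=G3|G4=0|0=0 G2=G3=0 G3=G2|G4=1|0=1 G4=(0+0>=2)=0 -> 00010
Step 5: G0=0(const) G1=G3|G4=1|0=1 G2=G3=1 G3=G2|G4=0|0=0 G4=(0+0>=2)=0 -> 01100

01100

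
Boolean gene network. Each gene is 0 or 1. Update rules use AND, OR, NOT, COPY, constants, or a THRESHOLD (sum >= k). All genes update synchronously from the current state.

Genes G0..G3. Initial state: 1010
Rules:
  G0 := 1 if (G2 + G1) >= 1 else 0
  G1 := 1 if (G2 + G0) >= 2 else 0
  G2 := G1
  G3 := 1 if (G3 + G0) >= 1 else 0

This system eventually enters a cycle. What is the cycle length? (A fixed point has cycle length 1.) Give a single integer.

Step 0: 1010
Step 1: G0=(1+0>=1)=1 G1=(1+1>=2)=1 G2=G1=0 G3=(0+1>=1)=1 -> 1101
Step 2: G0=(0+1>=1)=1 G1=(0+1>=2)=0 G2=G1=1 G3=(1+1>=1)=1 -> 1011
Step 3: G0=(1+0>=1)=1 G1=(1+1>=2)=1 G2=G1=0 G3=(1+1>=1)=1 -> 1101
State from step 3 equals state from step 1 -> cycle length 2

Answer: 2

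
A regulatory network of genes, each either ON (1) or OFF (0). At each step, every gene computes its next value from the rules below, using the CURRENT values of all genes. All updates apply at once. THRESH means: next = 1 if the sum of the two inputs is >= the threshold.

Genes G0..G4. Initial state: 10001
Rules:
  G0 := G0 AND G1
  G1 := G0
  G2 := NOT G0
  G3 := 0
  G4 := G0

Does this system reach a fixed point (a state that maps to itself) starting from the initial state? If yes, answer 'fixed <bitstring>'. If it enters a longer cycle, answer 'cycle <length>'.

Step 0: 10001
Step 1: G0=G0&G1=1&0=0 G1=G0=1 G2=NOT G0=NOT 1=0 G3=0(const) G4=G0=1 -> 01001
Step 2: G0=G0&G1=0&1=0 G1=G0=0 G2=NOT G0=NOT 0=1 G3=0(const) G4=G0=0 -> 00100
Step 3: G0=G0&G1=0&0=0 G1=G0=0 G2=NOT G0=NOT 0=1 G3=0(const) G4=G0=0 -> 00100
Fixed point reached at step 2: 00100

Answer: fixed 00100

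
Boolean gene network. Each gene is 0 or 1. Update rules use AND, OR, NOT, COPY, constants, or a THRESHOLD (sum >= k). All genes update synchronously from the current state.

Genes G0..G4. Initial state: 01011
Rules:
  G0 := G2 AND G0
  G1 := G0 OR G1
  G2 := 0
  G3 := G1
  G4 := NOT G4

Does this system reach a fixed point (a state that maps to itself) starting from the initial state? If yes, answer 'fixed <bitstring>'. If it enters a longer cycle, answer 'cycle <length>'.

Step 0: 01011
Step 1: G0=G2&G0=0&0=0 G1=G0|G1=0|1=1 G2=0(const) G3=G1=1 G4=NOT G4=NOT 1=0 -> 01010
Step 2: G0=G2&G0=0&0=0 G1=G0|G1=0|1=1 G2=0(const) G3=G1=1 G4=NOT G4=NOT 0=1 -> 01011
Cycle of length 2 starting at step 0 -> no fixed point

Answer: cycle 2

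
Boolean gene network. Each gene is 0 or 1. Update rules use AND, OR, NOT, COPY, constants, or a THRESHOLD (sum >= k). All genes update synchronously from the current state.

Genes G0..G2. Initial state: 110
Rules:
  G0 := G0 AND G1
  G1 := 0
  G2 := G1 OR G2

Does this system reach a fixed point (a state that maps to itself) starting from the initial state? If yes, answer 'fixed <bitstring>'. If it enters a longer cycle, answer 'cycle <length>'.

Step 0: 110
Step 1: G0=G0&G1=1&1=1 G1=0(const) G2=G1|G2=1|0=1 -> 101
Step 2: G0=G0&G1=1&0=0 G1=0(const) G2=G1|G2=0|1=1 -> 001
Step 3: G0=G0&G1=0&0=0 G1=0(const) G2=G1|G2=0|1=1 -> 001
Fixed point reached at step 2: 001

Answer: fixed 001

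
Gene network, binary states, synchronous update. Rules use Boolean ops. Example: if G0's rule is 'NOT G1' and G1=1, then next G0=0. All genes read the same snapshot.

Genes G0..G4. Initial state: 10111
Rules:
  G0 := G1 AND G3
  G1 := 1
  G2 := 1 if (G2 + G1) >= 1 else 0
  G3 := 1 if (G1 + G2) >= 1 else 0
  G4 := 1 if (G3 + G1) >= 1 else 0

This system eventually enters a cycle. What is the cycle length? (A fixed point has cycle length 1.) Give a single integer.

Answer: 1

Derivation:
Step 0: 10111
Step 1: G0=G1&G3=0&1=0 G1=1(const) G2=(1+0>=1)=1 G3=(0+1>=1)=1 G4=(1+0>=1)=1 -> 01111
Step 2: G0=G1&G3=1&1=1 G1=1(const) G2=(1+1>=1)=1 G3=(1+1>=1)=1 G4=(1+1>=1)=1 -> 11111
Step 3: G0=G1&G3=1&1=1 G1=1(const) G2=(1+1>=1)=1 G3=(1+1>=1)=1 G4=(1+1>=1)=1 -> 11111
State from step 3 equals state from step 2 -> cycle length 1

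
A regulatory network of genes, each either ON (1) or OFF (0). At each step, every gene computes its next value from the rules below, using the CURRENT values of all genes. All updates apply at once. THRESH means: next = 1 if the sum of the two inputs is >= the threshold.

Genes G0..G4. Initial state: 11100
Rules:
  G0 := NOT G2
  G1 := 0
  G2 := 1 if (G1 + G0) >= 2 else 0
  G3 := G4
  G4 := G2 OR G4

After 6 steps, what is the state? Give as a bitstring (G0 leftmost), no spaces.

Step 1: G0=NOT G2=NOT 1=0 G1=0(const) G2=(1+1>=2)=1 G3=G4=0 G4=G2|G4=1|0=1 -> 00101
Step 2: G0=NOT G2=NOT 1=0 G1=0(const) G2=(0+0>=2)=0 G3=G4=1 G4=G2|G4=1|1=1 -> 00011
Step 3: G0=NOT G2=NOT 0=1 G1=0(const) G2=(0+0>=2)=0 G3=G4=1 G4=G2|G4=0|1=1 -> 10011
Step 4: G0=NOT G2=NOT 0=1 G1=0(const) G2=(0+1>=2)=0 G3=G4=1 G4=G2|G4=0|1=1 -> 10011
Step 5: G0=NOT G2=NOT 0=1 G1=0(const) G2=(0+1>=2)=0 G3=G4=1 G4=G2|G4=0|1=1 -> 10011
Step 6: G0=NOT G2=NOT 0=1 G1=0(const) G2=(0+1>=2)=0 G3=G4=1 G4=G2|G4=0|1=1 -> 10011

10011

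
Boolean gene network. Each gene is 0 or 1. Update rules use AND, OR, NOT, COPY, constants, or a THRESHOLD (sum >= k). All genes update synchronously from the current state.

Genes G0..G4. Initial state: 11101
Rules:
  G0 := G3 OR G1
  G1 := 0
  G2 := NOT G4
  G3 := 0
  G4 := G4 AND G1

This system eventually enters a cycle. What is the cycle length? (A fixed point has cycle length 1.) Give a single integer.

Step 0: 11101
Step 1: G0=G3|G1=0|1=1 G1=0(const) G2=NOT G4=NOT 1=0 G3=0(const) G4=G4&G1=1&1=1 -> 10001
Step 2: G0=G3|G1=0|0=0 G1=0(const) G2=NOT G4=NOT 1=0 G3=0(const) G4=G4&G1=1&0=0 -> 00000
Step 3: G0=G3|G1=0|0=0 G1=0(const) G2=NOT G4=NOT 0=1 G3=0(const) G4=G4&G1=0&0=0 -> 00100
Step 4: G0=G3|G1=0|0=0 G1=0(const) G2=NOT G4=NOT 0=1 G3=0(const) G4=G4&G1=0&0=0 -> 00100
State from step 4 equals state from step 3 -> cycle length 1

Answer: 1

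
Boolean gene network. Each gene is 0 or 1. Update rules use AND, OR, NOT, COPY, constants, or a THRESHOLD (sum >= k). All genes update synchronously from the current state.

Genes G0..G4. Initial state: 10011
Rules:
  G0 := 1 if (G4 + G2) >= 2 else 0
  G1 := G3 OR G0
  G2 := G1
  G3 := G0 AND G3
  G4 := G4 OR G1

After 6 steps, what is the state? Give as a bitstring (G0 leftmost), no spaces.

Step 1: G0=(1+0>=2)=0 G1=G3|G0=1|1=1 G2=G1=0 G3=G0&G3=1&1=1 G4=G4|G1=1|0=1 -> 01011
Step 2: G0=(1+0>=2)=0 G1=G3|G0=1|0=1 G2=G1=1 G3=G0&G3=0&1=0 G4=G4|G1=1|1=1 -> 01101
Step 3: G0=(1+1>=2)=1 G1=G3|G0=0|0=0 G2=G1=1 G3=G0&G3=0&0=0 G4=G4|G1=1|1=1 -> 10101
Step 4: G0=(1+1>=2)=1 G1=G3|G0=0|1=1 G2=G1=0 G3=G0&G3=1&0=0 G4=G4|G1=1|0=1 -> 11001
Step 5: G0=(1+0>=2)=0 G1=G3|G0=0|1=1 G2=G1=1 G3=G0&G3=1&0=0 G4=G4|G1=1|1=1 -> 01101
Step 6: G0=(1+1>=2)=1 G1=G3|G0=0|0=0 G2=G1=1 G3=G0&G3=0&0=0 G4=G4|G1=1|1=1 -> 10101

10101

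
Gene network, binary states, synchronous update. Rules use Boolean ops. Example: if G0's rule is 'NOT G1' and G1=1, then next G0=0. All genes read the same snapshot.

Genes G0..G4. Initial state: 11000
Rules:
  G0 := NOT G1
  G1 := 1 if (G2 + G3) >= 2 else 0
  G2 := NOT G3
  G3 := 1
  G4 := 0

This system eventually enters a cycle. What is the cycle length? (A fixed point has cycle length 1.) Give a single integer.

Answer: 1

Derivation:
Step 0: 11000
Step 1: G0=NOT G1=NOT 1=0 G1=(0+0>=2)=0 G2=NOT G3=NOT 0=1 G3=1(const) G4=0(const) -> 00110
Step 2: G0=NOT G1=NOT 0=1 G1=(1+1>=2)=1 G2=NOT G3=NOT 1=0 G3=1(const) G4=0(const) -> 11010
Step 3: G0=NOT G1=NOT 1=0 G1=(0+1>=2)=0 G2=NOT G3=NOT 1=0 G3=1(const) G4=0(const) -> 00010
Step 4: G0=NOT G1=NOT 0=1 G1=(0+1>=2)=0 G2=NOT G3=NOT 1=0 G3=1(const) G4=0(const) -> 10010
Step 5: G0=NOT G1=NOT 0=1 G1=(0+1>=2)=0 G2=NOT G3=NOT 1=0 G3=1(const) G4=0(const) -> 10010
State from step 5 equals state from step 4 -> cycle length 1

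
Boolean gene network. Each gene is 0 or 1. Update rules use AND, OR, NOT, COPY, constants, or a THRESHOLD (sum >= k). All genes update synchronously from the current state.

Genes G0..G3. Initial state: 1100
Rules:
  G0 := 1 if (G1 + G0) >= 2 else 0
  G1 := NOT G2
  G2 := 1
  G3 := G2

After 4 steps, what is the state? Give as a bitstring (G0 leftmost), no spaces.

Step 1: G0=(1+1>=2)=1 G1=NOT G2=NOT 0=1 G2=1(const) G3=G2=0 -> 1110
Step 2: G0=(1+1>=2)=1 G1=NOT G2=NOT 1=0 G2=1(const) G3=G2=1 -> 1011
Step 3: G0=(0+1>=2)=0 G1=NOT G2=NOT 1=0 G2=1(const) G3=G2=1 -> 0011
Step 4: G0=(0+0>=2)=0 G1=NOT G2=NOT 1=0 G2=1(const) G3=G2=1 -> 0011

0011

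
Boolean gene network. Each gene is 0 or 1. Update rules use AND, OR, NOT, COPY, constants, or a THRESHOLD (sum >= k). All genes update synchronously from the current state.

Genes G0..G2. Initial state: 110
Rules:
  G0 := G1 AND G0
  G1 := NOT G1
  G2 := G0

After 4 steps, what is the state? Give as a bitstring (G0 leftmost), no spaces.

Step 1: G0=G1&G0=1&1=1 G1=NOT G1=NOT 1=0 G2=G0=1 -> 101
Step 2: G0=G1&G0=0&1=0 G1=NOT G1=NOT 0=1 G2=G0=1 -> 011
Step 3: G0=G1&G0=1&0=0 G1=NOT G1=NOT 1=0 G2=G0=0 -> 000
Step 4: G0=G1&G0=0&0=0 G1=NOT G1=NOT 0=1 G2=G0=0 -> 010

010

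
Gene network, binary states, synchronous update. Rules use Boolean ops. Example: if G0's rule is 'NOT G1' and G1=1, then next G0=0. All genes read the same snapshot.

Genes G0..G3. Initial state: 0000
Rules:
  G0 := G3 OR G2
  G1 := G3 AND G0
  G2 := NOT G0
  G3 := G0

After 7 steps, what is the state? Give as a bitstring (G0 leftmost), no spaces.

Step 1: G0=G3|G2=0|0=0 G1=G3&G0=0&0=0 G2=NOT G0=NOT 0=1 G3=G0=0 -> 0010
Step 2: G0=G3|G2=0|1=1 G1=G3&G0=0&0=0 G2=NOT G0=NOT 0=1 G3=G0=0 -> 1010
Step 3: G0=G3|G2=0|1=1 G1=G3&G0=0&1=0 G2=NOT G0=NOT 1=0 G3=G0=1 -> 1001
Step 4: G0=G3|G2=1|0=1 G1=G3&G0=1&1=1 G2=NOT G0=NOT 1=0 G3=G0=1 -> 1101
Step 5: G0=G3|G2=1|0=1 G1=G3&G0=1&1=1 G2=NOT G0=NOT 1=0 G3=G0=1 -> 1101
Step 6: G0=G3|G2=1|0=1 G1=G3&G0=1&1=1 G2=NOT G0=NOT 1=0 G3=G0=1 -> 1101
Step 7: G0=G3|G2=1|0=1 G1=G3&G0=1&1=1 G2=NOT G0=NOT 1=0 G3=G0=1 -> 1101

1101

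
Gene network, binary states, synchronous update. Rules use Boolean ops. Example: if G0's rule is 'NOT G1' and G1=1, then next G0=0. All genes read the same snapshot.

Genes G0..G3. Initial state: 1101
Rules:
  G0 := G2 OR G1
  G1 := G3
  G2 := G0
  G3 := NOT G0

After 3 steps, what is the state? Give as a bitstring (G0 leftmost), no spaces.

Step 1: G0=G2|G1=0|1=1 G1=G3=1 G2=G0=1 G3=NOT G0=NOT 1=0 -> 1110
Step 2: G0=G2|G1=1|1=1 G1=G3=0 G2=G0=1 G3=NOT G0=NOT 1=0 -> 1010
Step 3: G0=G2|G1=1|0=1 G1=G3=0 G2=G0=1 G3=NOT G0=NOT 1=0 -> 1010

1010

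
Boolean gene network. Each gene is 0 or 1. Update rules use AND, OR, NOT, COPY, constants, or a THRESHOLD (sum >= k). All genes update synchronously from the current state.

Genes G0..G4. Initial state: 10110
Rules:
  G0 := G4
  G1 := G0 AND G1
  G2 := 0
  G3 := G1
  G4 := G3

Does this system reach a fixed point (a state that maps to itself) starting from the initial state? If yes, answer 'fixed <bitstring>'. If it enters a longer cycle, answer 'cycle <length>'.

Answer: fixed 00000

Derivation:
Step 0: 10110
Step 1: G0=G4=0 G1=G0&G1=1&0=0 G2=0(const) G3=G1=0 G4=G3=1 -> 00001
Step 2: G0=G4=1 G1=G0&G1=0&0=0 G2=0(const) G3=G1=0 G4=G3=0 -> 10000
Step 3: G0=G4=0 G1=G0&G1=1&0=0 G2=0(const) G3=G1=0 G4=G3=0 -> 00000
Step 4: G0=G4=0 G1=G0&G1=0&0=0 G2=0(const) G3=G1=0 G4=G3=0 -> 00000
Fixed point reached at step 3: 00000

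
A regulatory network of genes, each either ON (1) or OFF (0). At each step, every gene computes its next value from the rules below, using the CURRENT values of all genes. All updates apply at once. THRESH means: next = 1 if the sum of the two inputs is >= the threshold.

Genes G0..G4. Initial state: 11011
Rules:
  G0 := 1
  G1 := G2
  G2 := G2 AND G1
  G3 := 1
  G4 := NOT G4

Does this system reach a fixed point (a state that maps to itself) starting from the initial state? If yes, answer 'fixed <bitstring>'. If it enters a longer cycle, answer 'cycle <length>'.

Answer: cycle 2

Derivation:
Step 0: 11011
Step 1: G0=1(const) G1=G2=0 G2=G2&G1=0&1=0 G3=1(const) G4=NOT G4=NOT 1=0 -> 10010
Step 2: G0=1(const) G1=G2=0 G2=G2&G1=0&0=0 G3=1(const) G4=NOT G4=NOT 0=1 -> 10011
Step 3: G0=1(const) G1=G2=0 G2=G2&G1=0&0=0 G3=1(const) G4=NOT G4=NOT 1=0 -> 10010
Cycle of length 2 starting at step 1 -> no fixed point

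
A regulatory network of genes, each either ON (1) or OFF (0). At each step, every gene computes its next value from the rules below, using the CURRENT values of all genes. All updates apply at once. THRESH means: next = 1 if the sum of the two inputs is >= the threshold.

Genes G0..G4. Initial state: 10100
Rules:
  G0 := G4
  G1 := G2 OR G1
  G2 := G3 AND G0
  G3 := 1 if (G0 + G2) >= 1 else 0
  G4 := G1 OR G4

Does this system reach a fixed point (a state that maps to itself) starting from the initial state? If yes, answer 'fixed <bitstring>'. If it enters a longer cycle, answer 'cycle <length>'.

Answer: fixed 11111

Derivation:
Step 0: 10100
Step 1: G0=G4=0 G1=G2|G1=1|0=1 G2=G3&G0=0&1=0 G3=(1+1>=1)=1 G4=G1|G4=0|0=0 -> 01010
Step 2: G0=G4=0 G1=G2|G1=0|1=1 G2=G3&G0=1&0=0 G3=(0+0>=1)=0 G4=G1|G4=1|0=1 -> 01001
Step 3: G0=G4=1 G1=G2|G1=0|1=1 G2=G3&G0=0&0=0 G3=(0+0>=1)=0 G4=G1|G4=1|1=1 -> 11001
Step 4: G0=G4=1 G1=G2|G1=0|1=1 G2=G3&G0=0&1=0 G3=(1+0>=1)=1 G4=G1|G4=1|1=1 -> 11011
Step 5: G0=G4=1 G1=G2|G1=0|1=1 G2=G3&G0=1&1=1 G3=(1+0>=1)=1 G4=G1|G4=1|1=1 -> 11111
Step 6: G0=G4=1 G1=G2|G1=1|1=1 G2=G3&G0=1&1=1 G3=(1+1>=1)=1 G4=G1|G4=1|1=1 -> 11111
Fixed point reached at step 5: 11111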